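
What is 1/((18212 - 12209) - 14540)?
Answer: -1/8537 ≈ -0.00011714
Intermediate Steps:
1/((18212 - 12209) - 14540) = 1/(6003 - 14540) = 1/(-8537) = -1/8537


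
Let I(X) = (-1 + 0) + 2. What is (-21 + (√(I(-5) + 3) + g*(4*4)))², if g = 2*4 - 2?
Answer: 5929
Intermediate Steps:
g = 6 (g = 8 - 2 = 6)
I(X) = 1 (I(X) = -1 + 2 = 1)
(-21 + (√(I(-5) + 3) + g*(4*4)))² = (-21 + (√(1 + 3) + 6*(4*4)))² = (-21 + (√4 + 6*16))² = (-21 + (2 + 96))² = (-21 + 98)² = 77² = 5929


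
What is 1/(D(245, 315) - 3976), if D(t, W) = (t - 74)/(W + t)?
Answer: -560/2226389 ≈ -0.00025153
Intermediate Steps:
D(t, W) = (-74 + t)/(W + t)
1/(D(245, 315) - 3976) = 1/((-74 + 245)/(315 + 245) - 3976) = 1/(171/560 - 3976) = 1/(-2226389/560) = -560/2226389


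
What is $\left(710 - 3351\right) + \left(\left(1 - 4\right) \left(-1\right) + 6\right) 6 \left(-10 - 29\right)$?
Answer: $-4747$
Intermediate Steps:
$\left(710 - 3351\right) + \left(\left(1 - 4\right) \left(-1\right) + 6\right) 6 \left(-10 - 29\right) = -2641 + \left(\left(-3\right) \left(-1\right) + 6\right) 6 \left(-39\right) = -2641 + \left(3 + 6\right) 6 \left(-39\right) = -2641 + 9 \cdot 6 \left(-39\right) = -2641 + 54 \left(-39\right) = -2641 - 2106 = -4747$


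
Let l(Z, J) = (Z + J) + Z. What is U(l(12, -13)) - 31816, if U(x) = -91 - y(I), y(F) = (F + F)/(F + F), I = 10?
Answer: -31908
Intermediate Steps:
l(Z, J) = J + 2*Z (l(Z, J) = (J + Z) + Z = J + 2*Z)
y(F) = 1 (y(F) = (2*F)/((2*F)) = (2*F)*(1/(2*F)) = 1)
U(x) = -92 (U(x) = -91 - 1*1 = -91 - 1 = -92)
U(l(12, -13)) - 31816 = -92 - 31816 = -31908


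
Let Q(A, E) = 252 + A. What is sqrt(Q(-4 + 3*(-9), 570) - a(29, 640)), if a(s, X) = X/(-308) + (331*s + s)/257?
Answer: sqrt(72687628937)/19789 ≈ 13.624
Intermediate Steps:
a(s, X) = -X/308 + 332*s/257 (a(s, X) = X*(-1/308) + (332*s)*(1/257) = -X/308 + 332*s/257)
sqrt(Q(-4 + 3*(-9), 570) - a(29, 640)) = sqrt((252 + (-4 + 3*(-9))) - (-1/308*640 + (332/257)*29)) = sqrt((252 + (-4 - 27)) - (-160/77 + 9628/257)) = sqrt((252 - 31) - 1*700236/19789) = sqrt(221 - 700236/19789) = sqrt(3673133/19789) = sqrt(72687628937)/19789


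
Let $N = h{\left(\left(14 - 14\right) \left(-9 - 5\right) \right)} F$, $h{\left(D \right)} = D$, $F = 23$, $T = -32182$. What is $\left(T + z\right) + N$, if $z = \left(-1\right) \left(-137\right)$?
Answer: $-32045$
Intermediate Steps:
$z = 137$
$N = 0$ ($N = \left(14 - 14\right) \left(-9 - 5\right) 23 = 0 \left(-14\right) 23 = 0 \cdot 23 = 0$)
$\left(T + z\right) + N = \left(-32182 + 137\right) + 0 = -32045 + 0 = -32045$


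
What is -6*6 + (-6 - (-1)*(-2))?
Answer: -44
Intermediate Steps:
-6*6 + (-6 - (-1)*(-2)) = -36 + (-6 - 1*2) = -36 + (-6 - 2) = -36 - 8 = -44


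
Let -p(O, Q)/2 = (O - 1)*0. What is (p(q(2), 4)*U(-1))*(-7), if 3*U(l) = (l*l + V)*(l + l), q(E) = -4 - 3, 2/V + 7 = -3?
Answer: 0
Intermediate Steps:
V = -⅕ (V = 2/(-7 - 3) = 2/(-10) = 2*(-⅒) = -⅕ ≈ -0.20000)
q(E) = -7
p(O, Q) = 0 (p(O, Q) = -2*(O - 1)*0 = -2*(-1 + O)*0 = -2*0 = 0)
U(l) = 2*l*(-⅕ + l²)/3 (U(l) = ((l*l - ⅕)*(l + l))/3 = ((l² - ⅕)*(2*l))/3 = ((-⅕ + l²)*(2*l))/3 = (2*l*(-⅕ + l²))/3 = 2*l*(-⅕ + l²)/3)
(p(q(2), 4)*U(-1))*(-7) = (0*((2/15)*(-1)*(-1 + 5*(-1)²)))*(-7) = (0*((2/15)*(-1)*(-1 + 5*1)))*(-7) = (0*((2/15)*(-1)*(-1 + 5)))*(-7) = (0*((2/15)*(-1)*4))*(-7) = (0*(-8/15))*(-7) = 0*(-7) = 0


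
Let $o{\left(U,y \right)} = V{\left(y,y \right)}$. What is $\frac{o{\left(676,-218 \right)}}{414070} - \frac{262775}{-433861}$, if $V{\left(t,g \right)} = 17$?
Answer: $\frac{108814619887}{179648824270} \approx 0.60571$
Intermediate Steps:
$o{\left(U,y \right)} = 17$
$\frac{o{\left(676,-218 \right)}}{414070} - \frac{262775}{-433861} = \frac{17}{414070} - \frac{262775}{-433861} = 17 \cdot \frac{1}{414070} - - \frac{262775}{433861} = \frac{17}{414070} + \frac{262775}{433861} = \frac{108814619887}{179648824270}$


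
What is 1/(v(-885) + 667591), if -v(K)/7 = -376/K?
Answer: 885/590815403 ≈ 1.4979e-6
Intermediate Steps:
v(K) = 2632/K (v(K) = -(-2632)/K = 2632/K)
1/(v(-885) + 667591) = 1/(2632/(-885) + 667591) = 1/(2632*(-1/885) + 667591) = 1/(-2632/885 + 667591) = 1/(590815403/885) = 885/590815403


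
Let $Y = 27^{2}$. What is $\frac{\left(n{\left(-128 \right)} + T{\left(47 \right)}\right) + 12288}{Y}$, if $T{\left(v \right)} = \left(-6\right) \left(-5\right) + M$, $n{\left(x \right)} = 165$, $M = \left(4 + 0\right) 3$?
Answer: $\frac{4165}{243} \approx 17.14$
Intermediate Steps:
$M = 12$ ($M = 4 \cdot 3 = 12$)
$Y = 729$
$T{\left(v \right)} = 42$ ($T{\left(v \right)} = \left(-6\right) \left(-5\right) + 12 = 30 + 12 = 42$)
$\frac{\left(n{\left(-128 \right)} + T{\left(47 \right)}\right) + 12288}{Y} = \frac{\left(165 + 42\right) + 12288}{729} = \left(207 + 12288\right) \frac{1}{729} = 12495 \cdot \frac{1}{729} = \frac{4165}{243}$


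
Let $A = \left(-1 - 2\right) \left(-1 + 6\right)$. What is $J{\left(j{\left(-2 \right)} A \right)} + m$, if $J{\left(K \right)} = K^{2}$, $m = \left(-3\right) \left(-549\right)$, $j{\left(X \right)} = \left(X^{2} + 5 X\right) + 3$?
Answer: $3672$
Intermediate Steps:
$A = -15$ ($A = \left(-3\right) 5 = -15$)
$j{\left(X \right)} = 3 + X^{2} + 5 X$
$m = 1647$
$J{\left(j{\left(-2 \right)} A \right)} + m = \left(\left(3 + \left(-2\right)^{2} + 5 \left(-2\right)\right) \left(-15\right)\right)^{2} + 1647 = \left(\left(3 + 4 - 10\right) \left(-15\right)\right)^{2} + 1647 = \left(\left(-3\right) \left(-15\right)\right)^{2} + 1647 = 45^{2} + 1647 = 2025 + 1647 = 3672$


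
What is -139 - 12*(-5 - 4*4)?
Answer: 113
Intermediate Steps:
-139 - 12*(-5 - 4*4) = -139 - 12*(-5 - 16) = -139 - 12*(-21) = -139 + 252 = 113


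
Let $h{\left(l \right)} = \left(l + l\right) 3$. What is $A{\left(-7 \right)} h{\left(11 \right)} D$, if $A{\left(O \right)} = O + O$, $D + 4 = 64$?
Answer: $-55440$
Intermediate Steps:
$D = 60$ ($D = -4 + 64 = 60$)
$A{\left(O \right)} = 2 O$
$h{\left(l \right)} = 6 l$ ($h{\left(l \right)} = 2 l 3 = 6 l$)
$A{\left(-7 \right)} h{\left(11 \right)} D = 2 \left(-7\right) 6 \cdot 11 \cdot 60 = \left(-14\right) 66 \cdot 60 = \left(-924\right) 60 = -55440$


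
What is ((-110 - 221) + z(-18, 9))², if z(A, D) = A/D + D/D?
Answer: 110224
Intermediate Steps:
z(A, D) = 1 + A/D (z(A, D) = A/D + 1 = 1 + A/D)
((-110 - 221) + z(-18, 9))² = ((-110 - 221) + (-18 + 9)/9)² = (-331 + (⅑)*(-9))² = (-331 - 1)² = (-332)² = 110224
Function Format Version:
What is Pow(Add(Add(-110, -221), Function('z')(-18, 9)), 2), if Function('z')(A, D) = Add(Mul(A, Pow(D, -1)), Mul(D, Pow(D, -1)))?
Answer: 110224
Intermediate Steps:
Function('z')(A, D) = Add(1, Mul(A, Pow(D, -1))) (Function('z')(A, D) = Add(Mul(A, Pow(D, -1)), 1) = Add(1, Mul(A, Pow(D, -1))))
Pow(Add(Add(-110, -221), Function('z')(-18, 9)), 2) = Pow(Add(Add(-110, -221), Mul(Pow(9, -1), Add(-18, 9))), 2) = Pow(Add(-331, Mul(Rational(1, 9), -9)), 2) = Pow(Add(-331, -1), 2) = Pow(-332, 2) = 110224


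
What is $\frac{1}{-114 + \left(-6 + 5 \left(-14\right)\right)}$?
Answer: $- \frac{1}{190} \approx -0.0052632$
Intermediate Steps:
$\frac{1}{-114 + \left(-6 + 5 \left(-14\right)\right)} = \frac{1}{-114 - 76} = \frac{1}{-190} = - \frac{1}{190}$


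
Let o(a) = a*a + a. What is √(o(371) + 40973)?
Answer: √178985 ≈ 423.07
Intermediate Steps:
o(a) = a + a² (o(a) = a² + a = a + a²)
√(o(371) + 40973) = √(371*(1 + 371) + 40973) = √(371*372 + 40973) = √(138012 + 40973) = √178985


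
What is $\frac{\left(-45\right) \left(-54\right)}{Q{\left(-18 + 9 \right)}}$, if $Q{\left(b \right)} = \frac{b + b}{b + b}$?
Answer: $2430$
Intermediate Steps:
$Q{\left(b \right)} = 1$ ($Q{\left(b \right)} = \frac{2 b}{2 b} = 2 b \frac{1}{2 b} = 1$)
$\frac{\left(-45\right) \left(-54\right)}{Q{\left(-18 + 9 \right)}} = \frac{\left(-45\right) \left(-54\right)}{1} = 2430 \cdot 1 = 2430$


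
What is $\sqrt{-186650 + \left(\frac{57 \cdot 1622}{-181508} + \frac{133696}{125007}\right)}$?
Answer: $\frac{i \sqrt{24022981566994386421485390}}{11344885278} \approx 432.03 i$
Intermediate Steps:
$\sqrt{-186650 + \left(\frac{57 \cdot 1622}{-181508} + \frac{133696}{125007}\right)} = \sqrt{-186650 + \left(92454 \left(- \frac{1}{181508}\right) + 133696 \cdot \frac{1}{125007}\right)} = \sqrt{-186650 + \left(- \frac{46227}{90754} + \frac{133696}{125007}\right)} = \sqrt{-186650 + \frac{6354748195}{11344885278}} = \sqrt{- \frac{2117516482390505}{11344885278}} = \frac{i \sqrt{24022981566994386421485390}}{11344885278}$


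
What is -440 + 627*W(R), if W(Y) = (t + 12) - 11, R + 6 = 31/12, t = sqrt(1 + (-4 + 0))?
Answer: 187 + 627*I*sqrt(3) ≈ 187.0 + 1086.0*I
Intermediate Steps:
t = I*sqrt(3) (t = sqrt(1 - 4) = sqrt(-3) = I*sqrt(3) ≈ 1.732*I)
R = -41/12 (R = -6 + 31/12 = -41/12 ≈ -3.4167)
W(Y) = 1 + I*sqrt(3) (W(Y) = (I*sqrt(3) + 12) - 11 = (12 + I*sqrt(3)) - 11 = 1 + I*sqrt(3))
-440 + 627*W(R) = -440 + 627*(1 + I*sqrt(3)) = -440 + (627 + 627*I*sqrt(3)) = 187 + 627*I*sqrt(3)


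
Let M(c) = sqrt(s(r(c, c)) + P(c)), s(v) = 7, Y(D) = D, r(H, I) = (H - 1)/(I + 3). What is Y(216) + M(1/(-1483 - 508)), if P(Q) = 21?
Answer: 216 + 2*sqrt(7) ≈ 221.29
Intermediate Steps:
r(H, I) = (-1 + H)/(3 + I)
M(c) = 2*sqrt(7) (M(c) = sqrt(7 + 21) = sqrt(28) = 2*sqrt(7))
Y(216) + M(1/(-1483 - 508)) = 216 + 2*sqrt(7)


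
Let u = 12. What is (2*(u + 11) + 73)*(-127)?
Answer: -15113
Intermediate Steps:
(2*(u + 11) + 73)*(-127) = (2*(12 + 11) + 73)*(-127) = (2*23 + 73)*(-127) = (46 + 73)*(-127) = 119*(-127) = -15113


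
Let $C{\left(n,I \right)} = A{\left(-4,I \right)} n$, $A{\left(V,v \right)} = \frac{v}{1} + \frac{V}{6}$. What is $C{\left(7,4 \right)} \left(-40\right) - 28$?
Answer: $- \frac{2884}{3} \approx -961.33$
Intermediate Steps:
$A{\left(V,v \right)} = v + \frac{V}{6}$ ($A{\left(V,v \right)} = v 1 + V \frac{1}{6} = v + \frac{V}{6}$)
$C{\left(n,I \right)} = n \left(- \frac{2}{3} + I\right)$ ($C{\left(n,I \right)} = \left(I + \frac{1}{6} \left(-4\right)\right) n = \left(I - \frac{2}{3}\right) n = \left(- \frac{2}{3} + I\right) n = n \left(- \frac{2}{3} + I\right)$)
$C{\left(7,4 \right)} \left(-40\right) - 28 = \frac{1}{3} \cdot 7 \left(-2 + 3 \cdot 4\right) \left(-40\right) - 28 = \frac{1}{3} \cdot 7 \left(-2 + 12\right) \left(-40\right) - 28 = \frac{1}{3} \cdot 7 \cdot 10 \left(-40\right) - 28 = \frac{70}{3} \left(-40\right) - 28 = - \frac{2800}{3} - 28 = - \frac{2884}{3}$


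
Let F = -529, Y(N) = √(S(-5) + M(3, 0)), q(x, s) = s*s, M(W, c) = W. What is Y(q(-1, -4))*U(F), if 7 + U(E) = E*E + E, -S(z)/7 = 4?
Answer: 1396525*I ≈ 1.3965e+6*I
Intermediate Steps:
S(z) = -28 (S(z) = -7*4 = -28)
q(x, s) = s²
Y(N) = 5*I (Y(N) = √(-28 + 3) = √(-25) = 5*I)
U(E) = -7 + E + E² (U(E) = -7 + (E*E + E) = -7 + (E² + E) = -7 + (E + E²) = -7 + E + E²)
Y(q(-1, -4))*U(F) = (5*I)*(-7 - 529 + (-529)²) = (5*I)*(-7 - 529 + 279841) = (5*I)*279305 = 1396525*I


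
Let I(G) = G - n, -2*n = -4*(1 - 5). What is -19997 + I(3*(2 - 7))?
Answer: -20004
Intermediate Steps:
n = -8 (n = -(-2)*(1 - 5) = -(-2)*(-4) = -1/2*16 = -8)
I(G) = 8 + G (I(G) = G - 1*(-8) = G + 8 = 8 + G)
-19997 + I(3*(2 - 7)) = -19997 + (8 + 3*(2 - 7)) = -19997 + (8 + 3*(-5)) = -19997 + (8 - 15) = -19997 - 7 = -20004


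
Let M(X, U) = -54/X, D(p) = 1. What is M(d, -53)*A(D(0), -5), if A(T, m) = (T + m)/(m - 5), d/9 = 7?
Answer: -12/35 ≈ -0.34286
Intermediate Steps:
d = 63 (d = 9*7 = 63)
A(T, m) = (T + m)/(-5 + m)
M(d, -53)*A(D(0), -5) = (-54/63)*((1 - 5)/(-5 - 5)) = (-54*1/63)*(-4/(-10)) = -(-3)*(-4)/35 = -6/7*⅖ = -12/35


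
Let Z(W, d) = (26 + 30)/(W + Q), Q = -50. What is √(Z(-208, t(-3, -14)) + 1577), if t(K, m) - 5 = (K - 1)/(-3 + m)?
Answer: √26239245/129 ≈ 39.709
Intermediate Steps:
t(K, m) = 5 + (-1 + K)/(-3 + m) (t(K, m) = 5 + (K - 1)/(-3 + m) = 5 + (-1 + K)/(-3 + m))
Z(W, d) = 56/(-50 + W) (Z(W, d) = (26 + 30)/(W - 50) = 56/(-50 + W))
√(Z(-208, t(-3, -14)) + 1577) = √(56/(-50 - 208) + 1577) = √(56/(-258) + 1577) = √(56*(-1/258) + 1577) = √(-28/129 + 1577) = √(203405/129) = √26239245/129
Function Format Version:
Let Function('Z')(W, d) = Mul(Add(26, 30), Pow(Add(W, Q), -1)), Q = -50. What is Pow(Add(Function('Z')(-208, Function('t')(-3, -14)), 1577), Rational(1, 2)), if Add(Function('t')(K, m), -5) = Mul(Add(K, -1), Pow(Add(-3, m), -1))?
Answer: Mul(Rational(1, 129), Pow(26239245, Rational(1, 2))) ≈ 39.709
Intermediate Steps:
Function('t')(K, m) = Add(5, Mul(Pow(Add(-3, m), -1), Add(-1, K))) (Function('t')(K, m) = Add(5, Mul(Add(K, -1), Pow(Add(-3, m), -1))) = Add(5, Mul(Add(-1, K), Pow(Add(-3, m), -1))) = Add(5, Mul(Pow(Add(-3, m), -1), Add(-1, K))))
Function('Z')(W, d) = Mul(56, Pow(Add(-50, W), -1)) (Function('Z')(W, d) = Mul(Add(26, 30), Pow(Add(W, -50), -1)) = Mul(56, Pow(Add(-50, W), -1)))
Pow(Add(Function('Z')(-208, Function('t')(-3, -14)), 1577), Rational(1, 2)) = Pow(Add(Mul(56, Pow(Add(-50, -208), -1)), 1577), Rational(1, 2)) = Pow(Add(Mul(56, Pow(-258, -1)), 1577), Rational(1, 2)) = Pow(Add(Mul(56, Rational(-1, 258)), 1577), Rational(1, 2)) = Pow(Add(Rational(-28, 129), 1577), Rational(1, 2)) = Pow(Rational(203405, 129), Rational(1, 2)) = Mul(Rational(1, 129), Pow(26239245, Rational(1, 2)))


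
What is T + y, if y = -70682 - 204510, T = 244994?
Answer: -30198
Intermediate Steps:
y = -275192
T + y = 244994 - 275192 = -30198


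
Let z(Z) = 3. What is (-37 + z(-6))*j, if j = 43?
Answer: -1462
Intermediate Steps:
(-37 + z(-6))*j = (-37 + 3)*43 = -34*43 = -1462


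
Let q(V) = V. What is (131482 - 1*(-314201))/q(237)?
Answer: 148561/79 ≈ 1880.5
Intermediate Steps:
(131482 - 1*(-314201))/q(237) = (131482 - 1*(-314201))/237 = (131482 + 314201)*(1/237) = 445683*(1/237) = 148561/79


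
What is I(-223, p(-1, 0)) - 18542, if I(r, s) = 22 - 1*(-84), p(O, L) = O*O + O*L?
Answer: -18436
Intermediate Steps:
p(O, L) = O² + L*O
I(r, s) = 106 (I(r, s) = 22 + 84 = 106)
I(-223, p(-1, 0)) - 18542 = 106 - 18542 = -18436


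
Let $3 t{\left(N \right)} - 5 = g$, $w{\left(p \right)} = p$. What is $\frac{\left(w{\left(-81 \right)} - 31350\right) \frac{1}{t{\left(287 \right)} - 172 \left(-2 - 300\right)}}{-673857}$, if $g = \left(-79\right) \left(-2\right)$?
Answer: $\frac{10477}{11679813635} \approx 8.9702 \cdot 10^{-7}$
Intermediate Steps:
$g = 158$
$t{\left(N \right)} = \frac{163}{3}$ ($t{\left(N \right)} = \frac{5}{3} + \frac{1}{3} \cdot 158 = \frac{5}{3} + \frac{158}{3} = \frac{163}{3}$)
$\frac{\left(w{\left(-81 \right)} - 31350\right) \frac{1}{t{\left(287 \right)} - 172 \left(-2 - 300\right)}}{-673857} = \frac{\left(-81 - 31350\right) \frac{1}{\frac{163}{3} - 172 \left(-2 - 300\right)}}{-673857} = - \frac{31431}{\frac{163}{3} - -51944} \left(- \frac{1}{673857}\right) = - \frac{31431}{\frac{163}{3} + 51944} \left(- \frac{1}{673857}\right) = - \frac{31431}{\frac{155995}{3}} \left(- \frac{1}{673857}\right) = \left(-31431\right) \frac{3}{155995} \left(- \frac{1}{673857}\right) = \left(- \frac{94293}{155995}\right) \left(- \frac{1}{673857}\right) = \frac{10477}{11679813635}$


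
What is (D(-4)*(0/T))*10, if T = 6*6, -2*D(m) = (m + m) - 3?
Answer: 0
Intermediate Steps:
D(m) = 3/2 - m (D(m) = -((m + m) - 3)/2 = -(2*m - 3)/2 = -(-3 + 2*m)/2 = 3/2 - m)
T = 36
(D(-4)*(0/T))*10 = ((3/2 - 1*(-4))*(0/36))*10 = ((3/2 + 4)*(0*(1/36)))*10 = ((11/2)*0)*10 = 0*10 = 0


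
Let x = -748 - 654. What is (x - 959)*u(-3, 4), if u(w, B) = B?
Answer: -9444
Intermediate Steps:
x = -1402
(x - 959)*u(-3, 4) = (-1402 - 959)*4 = -2361*4 = -9444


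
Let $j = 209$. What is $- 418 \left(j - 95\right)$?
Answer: $-47652$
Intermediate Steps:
$- 418 \left(j - 95\right) = - 418 \left(209 - 95\right) = \left(-418\right) 114 = -47652$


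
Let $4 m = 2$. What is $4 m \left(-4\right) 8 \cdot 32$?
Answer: $-2048$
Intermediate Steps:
$m = \frac{1}{2}$ ($m = \frac{1}{4} \cdot 2 = \frac{1}{2} \approx 0.5$)
$4 m \left(-4\right) 8 \cdot 32 = 4 \cdot \frac{1}{2} \left(-4\right) 8 \cdot 32 = 2 \left(-4\right) 8 \cdot 32 = \left(-8\right) 8 \cdot 32 = \left(-64\right) 32 = -2048$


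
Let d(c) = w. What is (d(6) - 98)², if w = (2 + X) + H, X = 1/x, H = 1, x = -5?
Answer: 226576/25 ≈ 9063.0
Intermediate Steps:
X = -⅕ (X = 1/(-5) = 1*(-⅕) = -⅕ ≈ -0.20000)
w = 14/5 (w = (2 - ⅕) + 1 = 9/5 + 1 = 14/5 ≈ 2.8000)
d(c) = 14/5
(d(6) - 98)² = (14/5 - 98)² = (-476/5)² = 226576/25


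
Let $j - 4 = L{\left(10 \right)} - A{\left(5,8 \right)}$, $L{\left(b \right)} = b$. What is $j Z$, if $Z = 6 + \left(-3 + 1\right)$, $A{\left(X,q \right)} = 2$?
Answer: $48$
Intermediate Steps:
$Z = 4$ ($Z = 6 - 2 = 4$)
$j = 12$ ($j = 4 + \left(10 - 2\right) = 4 + 8 = 12$)
$j Z = 12 \cdot 4 = 48$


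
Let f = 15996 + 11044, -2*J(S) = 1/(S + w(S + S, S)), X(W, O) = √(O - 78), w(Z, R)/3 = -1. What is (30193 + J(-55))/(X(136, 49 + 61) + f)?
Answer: 2959518705/2650460684 - 3502389*√2/21203685472 ≈ 1.1164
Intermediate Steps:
w(Z, R) = -3 (w(Z, R) = 3*(-1) = -3)
X(W, O) = √(-78 + O)
J(S) = -1/(2*(-3 + S)) (J(S) = -1/(2*(S - 3)) = -1/(2*(-3 + S)))
f = 27040
(30193 + J(-55))/(X(136, 49 + 61) + f) = (30193 - 1/(-6 + 2*(-55)))/(√(-78 + (49 + 61)) + 27040) = (30193 - 1/(-6 - 110))/(√(-78 + 110) + 27040) = (30193 - 1/(-116))/(√32 + 27040) = (30193 - 1*(-1/116))/(4*√2 + 27040) = (30193 + 1/116)/(27040 + 4*√2) = 3502389/(116*(27040 + 4*√2))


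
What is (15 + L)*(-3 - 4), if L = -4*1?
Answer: -77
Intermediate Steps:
L = -4
(15 + L)*(-3 - 4) = (15 - 4)*(-3 - 4) = 11*(-7) = -77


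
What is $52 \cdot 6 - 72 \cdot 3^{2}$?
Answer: $-336$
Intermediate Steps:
$52 \cdot 6 - 72 \cdot 3^{2} = 312 - 648 = -336$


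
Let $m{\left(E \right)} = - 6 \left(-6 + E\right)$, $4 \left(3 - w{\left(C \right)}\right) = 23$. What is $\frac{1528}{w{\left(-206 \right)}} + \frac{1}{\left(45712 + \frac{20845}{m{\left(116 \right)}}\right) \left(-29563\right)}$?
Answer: $- \frac{99047416382372}{178259420845} \approx -555.64$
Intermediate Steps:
$w{\left(C \right)} = - \frac{11}{4}$ ($w{\left(C \right)} = 3 - \frac{23}{4} = - \frac{11}{4}$)
$m{\left(E \right)} = 36 - 6 E$
$\frac{1528}{w{\left(-206 \right)}} + \frac{1}{\left(45712 + \frac{20845}{m{\left(116 \right)}}\right) \left(-29563\right)} = \frac{1528}{- \frac{11}{4}} + \frac{1}{\left(45712 + \frac{20845}{36 - 696}\right) \left(-29563\right)} = 1528 \left(- \frac{4}{11}\right) + \frac{1}{45712 + \frac{20845}{36 - 696}} \left(- \frac{1}{29563}\right) = - \frac{6112}{11} + \frac{1}{45712 + \frac{20845}{-660}} \left(- \frac{1}{29563}\right) = - \frac{6112}{11} + \frac{1}{45712 + 20845 \left(- \frac{1}{660}\right)} \left(- \frac{1}{29563}\right) = - \frac{6112}{11} + \frac{1}{45712 - \frac{379}{12}} \left(- \frac{1}{29563}\right) = - \frac{6112}{11} + \frac{1}{\frac{548165}{12}} \left(- \frac{1}{29563}\right) = - \frac{6112}{11} + \frac{12}{548165} \left(- \frac{1}{29563}\right) = - \frac{6112}{11} - \frac{12}{16205401895} = - \frac{99047416382372}{178259420845}$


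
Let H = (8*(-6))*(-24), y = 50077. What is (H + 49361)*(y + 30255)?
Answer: 4057810316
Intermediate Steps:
H = 1152 (H = -48*(-24) = 1152)
(H + 49361)*(y + 30255) = (1152 + 49361)*(50077 + 30255) = 50513*80332 = 4057810316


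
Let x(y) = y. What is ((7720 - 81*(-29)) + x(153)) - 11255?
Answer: -1033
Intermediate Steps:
((7720 - 81*(-29)) + x(153)) - 11255 = ((7720 - 81*(-29)) + 153) - 11255 = ((7720 - 1*(-2349)) + 153) - 11255 = ((7720 + 2349) + 153) - 11255 = (10069 + 153) - 11255 = 10222 - 11255 = -1033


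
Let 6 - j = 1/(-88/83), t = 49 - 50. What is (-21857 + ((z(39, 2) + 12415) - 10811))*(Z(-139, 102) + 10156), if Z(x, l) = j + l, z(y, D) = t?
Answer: -9147871005/44 ≈ -2.0791e+8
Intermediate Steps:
t = -1
z(y, D) = -1
j = 611/88 (j = 6 - 1/((-88/83)) = 6 - 1/((-88*1/83)) = 6 - 1/(-88/83) = 6 - 1*(-83/88) = 6 + 83/88 = 611/88 ≈ 6.9432)
Z(x, l) = 611/88 + l
(-21857 + ((z(39, 2) + 12415) - 10811))*(Z(-139, 102) + 10156) = (-21857 + ((-1 + 12415) - 10811))*((611/88 + 102) + 10156) = (-21857 + (12414 - 10811))*(9587/88 + 10156) = (-21857 + 1603)*(903315/88) = -20254*903315/88 = -9147871005/44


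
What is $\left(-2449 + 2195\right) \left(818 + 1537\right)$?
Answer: $-598170$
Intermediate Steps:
$\left(-2449 + 2195\right) \left(818 + 1537\right) = \left(-254\right) 2355 = -598170$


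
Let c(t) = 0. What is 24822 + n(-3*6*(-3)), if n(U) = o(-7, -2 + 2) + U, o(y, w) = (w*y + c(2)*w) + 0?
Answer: 24876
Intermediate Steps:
o(y, w) = w*y (o(y, w) = (w*y + 0*w) + 0 = (w*y + 0) + 0 = w*y + 0 = w*y)
n(U) = U (n(U) = (-2 + 2)*(-7) + U = 0*(-7) + U = 0 + U = U)
24822 + n(-3*6*(-3)) = 24822 - 3*6*(-3) = 24822 - 18*(-3) = 24822 + 54 = 24876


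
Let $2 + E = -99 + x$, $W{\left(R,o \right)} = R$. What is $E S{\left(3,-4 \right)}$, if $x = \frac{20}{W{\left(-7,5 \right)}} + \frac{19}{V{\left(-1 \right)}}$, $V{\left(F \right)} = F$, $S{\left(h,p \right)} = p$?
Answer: $\frac{3440}{7} \approx 491.43$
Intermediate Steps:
$x = - \frac{153}{7}$ ($x = \frac{20}{-7} + \frac{19}{-1} = 20 \left(- \frac{1}{7}\right) + 19 \left(-1\right) = - \frac{20}{7} - 19 = - \frac{153}{7} \approx -21.857$)
$E = - \frac{860}{7}$ ($E = -2 - \frac{846}{7} = - \frac{860}{7} \approx -122.86$)
$E S{\left(3,-4 \right)} = \left(- \frac{860}{7}\right) \left(-4\right) = \frac{3440}{7}$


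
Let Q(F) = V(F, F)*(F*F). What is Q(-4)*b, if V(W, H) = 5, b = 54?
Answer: 4320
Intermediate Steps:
Q(F) = 5*F**2 (Q(F) = 5*(F*F) = 5*F**2)
Q(-4)*b = (5*(-4)**2)*54 = (5*16)*54 = 80*54 = 4320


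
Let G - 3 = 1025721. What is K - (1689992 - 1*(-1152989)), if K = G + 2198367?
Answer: 381110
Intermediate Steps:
G = 1025724 (G = 3 + 1025721 = 1025724)
K = 3224091 (K = 1025724 + 2198367 = 3224091)
K - (1689992 - 1*(-1152989)) = 3224091 - (1689992 - 1*(-1152989)) = 3224091 - (1689992 + 1152989) = 3224091 - 1*2842981 = 3224091 - 2842981 = 381110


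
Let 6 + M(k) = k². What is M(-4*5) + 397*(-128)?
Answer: -50422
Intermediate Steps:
M(k) = -6 + k²
M(-4*5) + 397*(-128) = (-6 + (-4*5)²) + 397*(-128) = (-6 + (-20)²) - 50816 = (-6 + 400) - 50816 = 394 - 50816 = -50422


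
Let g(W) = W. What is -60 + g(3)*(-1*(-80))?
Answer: 180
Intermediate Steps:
-60 + g(3)*(-1*(-80)) = -60 + 3*(-1*(-80)) = -60 + 3*80 = -60 + 240 = 180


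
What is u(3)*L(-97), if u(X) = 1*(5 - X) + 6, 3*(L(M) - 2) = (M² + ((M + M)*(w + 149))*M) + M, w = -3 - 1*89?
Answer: 2885184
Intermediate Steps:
w = -92 (w = -3 - 89 = -92)
L(M) = 2 + M/3 + 115*M²/3 (L(M) = 2 + ((M² + ((M + M)*(-92 + 149))*M) + M)/3 = 2 + ((M² + ((2*M)*57)*M) + M)/3 = 2 + ((M² + (114*M)*M) + M)/3 = 2 + ((M² + 114*M²) + M)/3 = 2 + (115*M² + M)/3 = 2 + (M + 115*M²)/3 = 2 + (M/3 + 115*M²/3) = 2 + M/3 + 115*M²/3)
u(X) = 11 - X (u(X) = (5 - X) + 6 = 11 - X)
u(3)*L(-97) = (11 - 1*3)*(2 + (⅓)*(-97) + (115/3)*(-97)²) = (11 - 3)*(2 - 97/3 + (115/3)*9409) = 8*(2 - 97/3 + 1082035/3) = 8*360648 = 2885184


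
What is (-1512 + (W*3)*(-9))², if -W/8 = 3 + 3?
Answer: 46656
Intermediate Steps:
W = -48 (W = -8*(3 + 3) = -8*6 = -48)
(-1512 + (W*3)*(-9))² = (-1512 - 48*3*(-9))² = (-1512 - 144*(-9))² = (-1512 + 1296)² = (-216)² = 46656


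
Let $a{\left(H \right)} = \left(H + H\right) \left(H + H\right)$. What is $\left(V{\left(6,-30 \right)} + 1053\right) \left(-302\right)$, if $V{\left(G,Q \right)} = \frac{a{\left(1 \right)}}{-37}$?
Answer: $- \frac{11765014}{37} \approx -3.1797 \cdot 10^{5}$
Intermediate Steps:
$a{\left(H \right)} = 4 H^{2}$ ($a{\left(H \right)} = 2 H 2 H = 4 H^{2}$)
$V{\left(G,Q \right)} = - \frac{4}{37}$ ($V{\left(G,Q \right)} = \frac{4 \cdot 1^{2}}{-37} = 4 \cdot 1 \left(- \frac{1}{37}\right) = 4 \left(- \frac{1}{37}\right) = - \frac{4}{37}$)
$\left(V{\left(6,-30 \right)} + 1053\right) \left(-302\right) = \left(- \frac{4}{37} + 1053\right) \left(-302\right) = \frac{38957}{37} \left(-302\right) = - \frac{11765014}{37}$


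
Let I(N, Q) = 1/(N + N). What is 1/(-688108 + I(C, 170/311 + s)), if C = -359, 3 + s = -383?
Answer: -718/494061545 ≈ -1.4533e-6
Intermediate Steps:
s = -386 (s = -3 - 383 = -386)
I(N, Q) = 1/(2*N)
1/(-688108 + I(C, 170/311 + s)) = 1/(-688108 + (½)/(-359)) = 1/(-688108 + (½)*(-1/359)) = 1/(-688108 - 1/718) = 1/(-494061545/718) = -718/494061545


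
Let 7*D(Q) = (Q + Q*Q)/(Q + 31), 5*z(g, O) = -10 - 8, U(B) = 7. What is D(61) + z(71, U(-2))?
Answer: 3659/1610 ≈ 2.2727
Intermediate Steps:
z(g, O) = -18/5 (z(g, O) = (-10 - 8)/5 = (⅕)*(-18) = -18/5)
D(Q) = (Q + Q²)/(7*(31 + Q)) (D(Q) = ((Q + Q*Q)/(Q + 31))/7 = ((Q + Q²)/(31 + Q))/7 = (Q + Q²)/(7*(31 + Q)))
D(61) + z(71, U(-2)) = (⅐)*61*(1 + 61)/(31 + 61) - 18/5 = (⅐)*61*62/92 - 18/5 = (⅐)*61*(1/92)*62 - 18/5 = 1891/322 - 18/5 = 3659/1610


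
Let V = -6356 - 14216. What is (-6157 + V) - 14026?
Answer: -40755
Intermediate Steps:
V = -20572
(-6157 + V) - 14026 = (-6157 - 20572) - 14026 = -26729 - 14026 = -40755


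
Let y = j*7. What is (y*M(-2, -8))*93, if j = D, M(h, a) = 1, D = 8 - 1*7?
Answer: 651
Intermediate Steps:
D = 1 (D = 8 - 7 = 1)
j = 1
y = 7 (y = 1*7 = 7)
(y*M(-2, -8))*93 = (7*1)*93 = 7*93 = 651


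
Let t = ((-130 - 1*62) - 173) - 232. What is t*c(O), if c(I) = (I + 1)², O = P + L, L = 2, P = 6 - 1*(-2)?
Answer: -72237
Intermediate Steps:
P = 8 (P = 6 + 2 = 8)
O = 10 (O = 8 + 2 = 10)
c(I) = (1 + I)²
t = -597 (t = ((-130 - 62) - 173) - 232 = (-192 - 173) - 232 = -365 - 232 = -597)
t*c(O) = -597*(1 + 10)² = -597*11² = -597*121 = -72237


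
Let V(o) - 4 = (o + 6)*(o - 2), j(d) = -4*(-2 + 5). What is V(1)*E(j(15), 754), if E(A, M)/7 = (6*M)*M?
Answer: -71633016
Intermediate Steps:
j(d) = -12 (j(d) = -4*3 = -12)
E(A, M) = 42*M² (E(A, M) = 7*((6*M)*M) = 7*(6*M²) = 42*M²)
V(o) = 4 + (-2 + o)*(6 + o) (V(o) = 4 + (o + 6)*(o - 2) = 4 + (6 + o)*(-2 + o) = 4 + (-2 + o)*(6 + o))
V(1)*E(j(15), 754) = (-8 + 1² + 4*1)*(42*754²) = (-8 + 1 + 4)*(42*568516) = -3*23877672 = -71633016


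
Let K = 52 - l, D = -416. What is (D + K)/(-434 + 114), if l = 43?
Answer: 407/320 ≈ 1.2719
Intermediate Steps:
K = 9 (K = 52 - 1*43 = 52 - 43 = 9)
(D + K)/(-434 + 114) = (-416 + 9)/(-434 + 114) = -407/(-320) = -407*(-1/320) = 407/320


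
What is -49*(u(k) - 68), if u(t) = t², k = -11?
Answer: -2597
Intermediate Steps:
-49*(u(k) - 68) = -49*((-11)² - 68) = -49*(121 - 68) = -49*53 = -2597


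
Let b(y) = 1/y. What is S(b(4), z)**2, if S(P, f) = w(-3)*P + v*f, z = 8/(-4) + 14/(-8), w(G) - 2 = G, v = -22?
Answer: 108241/16 ≈ 6765.1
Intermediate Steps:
w(G) = 2 + G
z = -15/4 (z = 8*(-1/4) + 14*(-1/8) = -2 - 7/4 = -15/4 ≈ -3.7500)
S(P, f) = -P - 22*f (S(P, f) = (2 - 3)*P - 22*f = -P - 22*f)
S(b(4), z)**2 = (-1/4 - 22*(-15/4))**2 = (-1*1/4 + 165/2)**2 = (-1/4 + 165/2)**2 = (329/4)**2 = 108241/16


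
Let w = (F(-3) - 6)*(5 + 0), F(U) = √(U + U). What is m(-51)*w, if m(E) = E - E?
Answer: 0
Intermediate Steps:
m(E) = 0
F(U) = √2*√U (F(U) = √(2*U) = √2*√U)
w = -30 + 5*I*√6 (w = (√2*√(-3) - 6)*(5 + 0) = (√2*(I*√3) - 6)*5 = (I*√6 - 6)*5 = (-6 + I*√6)*5 = -30 + 5*I*√6 ≈ -30.0 + 12.247*I)
m(-51)*w = 0*(-30 + 5*I*√6) = 0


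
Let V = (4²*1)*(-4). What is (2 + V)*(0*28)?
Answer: 0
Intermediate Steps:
V = -64 (V = (16*1)*(-4) = 16*(-4) = -64)
(2 + V)*(0*28) = (2 - 64)*(0*28) = -62*0 = 0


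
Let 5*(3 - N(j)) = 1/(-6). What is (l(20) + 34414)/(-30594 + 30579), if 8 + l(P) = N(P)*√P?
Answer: -34406/15 - 91*√5/225 ≈ -2294.6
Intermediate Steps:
N(j) = 91/30 (N(j) = 3 - ⅕/(-6) = 3 - ⅕*(-⅙) = 3 + 1/30 = 91/30)
l(P) = -8 + 91*√P/30
(l(20) + 34414)/(-30594 + 30579) = ((-8 + 91*√20/30) + 34414)/(-30594 + 30579) = ((-8 + 91*(2*√5)/30) + 34414)/(-15) = ((-8 + 91*√5/15) + 34414)*(-1/15) = (34406 + 91*√5/15)*(-1/15) = -34406/15 - 91*√5/225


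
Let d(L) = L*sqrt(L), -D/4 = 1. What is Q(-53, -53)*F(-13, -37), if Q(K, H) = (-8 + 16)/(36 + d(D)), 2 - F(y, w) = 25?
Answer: -414/85 - 92*I/85 ≈ -4.8706 - 1.0824*I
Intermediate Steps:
D = -4 (D = -4*1 = -4)
d(L) = L**(3/2)
F(y, w) = -23 (F(y, w) = 2 - 1*25 = 2 - 25 = -23)
Q(K, H) = (36 + 8*I)/170 (Q(K, H) = (-8 + 16)/(36 + (-4)**(3/2)) = 8/(36 - 8*I) = 8*((36 + 8*I)/1360) = (36 + 8*I)/170)
Q(-53, -53)*F(-13, -37) = (18/85 + 4*I/85)*(-23) = -414/85 - 92*I/85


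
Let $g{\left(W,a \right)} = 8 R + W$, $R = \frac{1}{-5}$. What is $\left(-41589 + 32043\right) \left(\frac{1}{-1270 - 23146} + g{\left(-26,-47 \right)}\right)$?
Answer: $\frac{16082208249}{61040} \approx 2.6347 \cdot 10^{5}$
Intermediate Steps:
$R = - \frac{1}{5} \approx -0.2$
$g{\left(W,a \right)} = - \frac{8}{5} + W$ ($g{\left(W,a \right)} = 8 \left(- \frac{1}{5}\right) + W = - \frac{8}{5} + W$)
$\left(-41589 + 32043\right) \left(\frac{1}{-1270 - 23146} + g{\left(-26,-47 \right)}\right) = \left(-41589 + 32043\right) \left(\frac{1}{-1270 - 23146} - \frac{138}{5}\right) = - 9546 \left(\frac{1}{-24416} - \frac{138}{5}\right) = - 9546 \left(- \frac{1}{24416} - \frac{138}{5}\right) = \left(-9546\right) \left(- \frac{3369413}{122080}\right) = \frac{16082208249}{61040}$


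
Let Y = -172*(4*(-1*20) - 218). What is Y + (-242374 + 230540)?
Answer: 39422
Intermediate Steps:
Y = 51256 (Y = -172*(4*(-20) - 218) = -172*(-80 - 218) = -172*(-298) = 51256)
Y + (-242374 + 230540) = 51256 + (-242374 + 230540) = 51256 - 11834 = 39422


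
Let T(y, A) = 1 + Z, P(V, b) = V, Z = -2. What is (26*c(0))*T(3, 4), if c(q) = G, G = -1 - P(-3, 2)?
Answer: -52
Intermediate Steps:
T(y, A) = -1 (T(y, A) = 1 - 2 = -1)
G = 2 (G = -1 - 1*(-3) = -1 + 3 = 2)
c(q) = 2
(26*c(0))*T(3, 4) = (26*2)*(-1) = 52*(-1) = -52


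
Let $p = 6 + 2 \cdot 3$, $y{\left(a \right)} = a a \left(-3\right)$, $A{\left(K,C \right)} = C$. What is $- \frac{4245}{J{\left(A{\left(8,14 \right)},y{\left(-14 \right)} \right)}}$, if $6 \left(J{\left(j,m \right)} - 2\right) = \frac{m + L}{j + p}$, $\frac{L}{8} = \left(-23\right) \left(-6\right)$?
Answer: $- \frac{18395}{23} \approx -799.78$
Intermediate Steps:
$y{\left(a \right)} = - 3 a^{2}$ ($y{\left(a \right)} = a^{2} \left(-3\right) = - 3 a^{2}$)
$p = 12$ ($p = 6 + 6 = 12$)
$L = 1104$ ($L = 8 \left(\left(-23\right) \left(-6\right)\right) = 8 \cdot 138 = 1104$)
$J{\left(j,m \right)} = 2 + \frac{1104 + m}{6 \left(12 + j\right)}$ ($J{\left(j,m \right)} = 2 + \frac{\left(m + 1104\right) \frac{1}{j + 12}}{6} = 2 + \frac{\left(1104 + m\right) \frac{1}{12 + j}}{6} = 2 + \frac{\frac{1}{12 + j} \left(1104 + m\right)}{6} = 2 + \frac{1104 + m}{6 \left(12 + j\right)}$)
$- \frac{4245}{J{\left(A{\left(8,14 \right)},y{\left(-14 \right)} \right)}} = - \frac{4245}{\frac{1}{6} \frac{1}{12 + 14} \left(1248 - 3 \left(-14\right)^{2} + 12 \cdot 14\right)} = - \frac{4245}{\frac{1}{6} \cdot \frac{1}{26} \left(1248 - 588 + 168\right)} = - \frac{4245}{\frac{1}{6} \cdot \frac{1}{26} \cdot 828} = - \frac{4245}{\frac{69}{13}} = \left(-4245\right) \frac{13}{69} = - \frac{18395}{23}$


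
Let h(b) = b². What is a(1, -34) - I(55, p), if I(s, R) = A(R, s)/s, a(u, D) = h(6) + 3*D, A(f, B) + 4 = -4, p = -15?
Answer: -3622/55 ≈ -65.854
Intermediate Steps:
A(f, B) = -8 (A(f, B) = -4 - 4 = -8)
a(u, D) = 36 + 3*D (a(u, D) = 6² + 3*D = 36 + 3*D)
I(s, R) = -8/s
a(1, -34) - I(55, p) = (36 + 3*(-34)) - (-8)/55 = (36 - 102) - (-8)/55 = -66 - 1*(-8/55) = -66 + 8/55 = -3622/55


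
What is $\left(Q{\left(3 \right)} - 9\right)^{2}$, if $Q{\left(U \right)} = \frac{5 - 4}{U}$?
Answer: $\frac{676}{9} \approx 75.111$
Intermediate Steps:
$Q{\left(U \right)} = \frac{1}{U}$ ($Q{\left(U \right)} = \frac{5 - 4}{U} = 1 \frac{1}{U} = \frac{1}{U}$)
$\left(Q{\left(3 \right)} - 9\right)^{2} = \left(\frac{1}{3} - 9\right)^{2} = \left(- \frac{26}{3}\right)^{2} = \frac{676}{9}$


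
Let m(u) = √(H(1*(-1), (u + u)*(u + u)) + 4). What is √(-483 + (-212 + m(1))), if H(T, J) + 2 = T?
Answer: I*√694 ≈ 26.344*I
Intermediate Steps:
H(T, J) = -2 + T
m(u) = 1 (m(u) = √((-2 + 1*(-1)) + 4) = √((-2 - 1) + 4) = √(-3 + 4) = √1 = 1)
√(-483 + (-212 + m(1))) = √(-483 + (-212 + 1)) = √(-483 - 211) = √(-694) = I*√694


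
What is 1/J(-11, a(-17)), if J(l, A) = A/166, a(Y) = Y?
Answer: -166/17 ≈ -9.7647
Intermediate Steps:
J(l, A) = A/166 (J(l, A) = A*(1/166) = A/166)
1/J(-11, a(-17)) = 1/((1/166)*(-17)) = 1/(-17/166) = -166/17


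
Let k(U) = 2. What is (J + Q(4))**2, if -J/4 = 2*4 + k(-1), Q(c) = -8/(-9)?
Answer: 123904/81 ≈ 1529.7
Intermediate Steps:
Q(c) = 8/9 (Q(c) = -8*(-1/9) = 8/9)
J = -40 (J = -4*(2*4 + 2) = -4*(8 + 2) = -4*10 = -40)
(J + Q(4))**2 = (-40 + 8/9)**2 = (-352/9)**2 = 123904/81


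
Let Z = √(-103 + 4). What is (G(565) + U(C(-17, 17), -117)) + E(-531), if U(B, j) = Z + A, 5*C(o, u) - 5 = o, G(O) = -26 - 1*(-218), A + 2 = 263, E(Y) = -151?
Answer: 302 + 3*I*√11 ≈ 302.0 + 9.9499*I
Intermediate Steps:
A = 261 (A = -2 + 263 = 261)
G(O) = 192 (G(O) = -26 + 218 = 192)
Z = 3*I*√11 (Z = √(-99) = 3*I*√11 ≈ 9.9499*I)
C(o, u) = 1 + o/5
U(B, j) = 261 + 3*I*√11 (U(B, j) = 3*I*√11 + 261 = 261 + 3*I*√11)
(G(565) + U(C(-17, 17), -117)) + E(-531) = (192 + (261 + 3*I*√11)) - 151 = (453 + 3*I*√11) - 151 = 302 + 3*I*√11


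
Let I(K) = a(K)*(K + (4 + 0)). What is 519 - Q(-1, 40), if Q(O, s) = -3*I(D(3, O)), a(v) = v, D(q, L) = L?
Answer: 510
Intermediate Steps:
I(K) = K*(4 + K) (I(K) = K*(K + (4 + 0)) = K*(K + 4) = K*(4 + K))
Q(O, s) = -3*O*(4 + O)
519 - Q(-1, 40) = 519 - (-3)*(-1)*(4 - 1) = 519 - (-3)*(-1)*3 = 519 - 1*9 = 519 - 9 = 510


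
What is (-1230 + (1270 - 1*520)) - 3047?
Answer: -3527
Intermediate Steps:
(-1230 + (1270 - 1*520)) - 3047 = (-1230 + (1270 - 520)) - 3047 = (-1230 + 750) - 3047 = -480 - 3047 = -3527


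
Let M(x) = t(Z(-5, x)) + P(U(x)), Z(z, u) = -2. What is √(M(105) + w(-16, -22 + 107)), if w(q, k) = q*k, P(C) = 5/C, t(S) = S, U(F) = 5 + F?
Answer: 19*I*√1826/22 ≈ 36.905*I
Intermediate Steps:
M(x) = -2 + 5/(5 + x)
w(q, k) = k*q
√(M(105) + w(-16, -22 + 107)) = √((-5 - 2*105)/(5 + 105) + (-22 + 107)*(-16)) = √((-5 - 210)/110 + 85*(-16)) = √((1/110)*(-215) - 1360) = √(-43/22 - 1360) = √(-29963/22) = 19*I*√1826/22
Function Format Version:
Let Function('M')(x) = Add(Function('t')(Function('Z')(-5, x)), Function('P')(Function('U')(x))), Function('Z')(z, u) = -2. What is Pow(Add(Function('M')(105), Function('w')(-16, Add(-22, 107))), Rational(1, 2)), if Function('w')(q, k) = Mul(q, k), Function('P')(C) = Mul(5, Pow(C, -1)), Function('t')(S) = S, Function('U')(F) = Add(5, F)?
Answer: Mul(Rational(19, 22), I, Pow(1826, Rational(1, 2))) ≈ Mul(36.905, I)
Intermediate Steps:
Function('M')(x) = Add(-2, Mul(5, Pow(Add(5, x), -1)))
Function('w')(q, k) = Mul(k, q)
Pow(Add(Function('M')(105), Function('w')(-16, Add(-22, 107))), Rational(1, 2)) = Pow(Add(Mul(Pow(Add(5, 105), -1), Add(-5, Mul(-2, 105))), Mul(Add(-22, 107), -16)), Rational(1, 2)) = Pow(Add(Mul(Pow(110, -1), Add(-5, -210)), Mul(85, -16)), Rational(1, 2)) = Pow(Add(Mul(Rational(1, 110), -215), -1360), Rational(1, 2)) = Pow(Add(Rational(-43, 22), -1360), Rational(1, 2)) = Pow(Rational(-29963, 22), Rational(1, 2)) = Mul(Rational(19, 22), I, Pow(1826, Rational(1, 2)))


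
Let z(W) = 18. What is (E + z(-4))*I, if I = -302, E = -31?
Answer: 3926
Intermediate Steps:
(E + z(-4))*I = (-31 + 18)*(-302) = -13*(-302) = 3926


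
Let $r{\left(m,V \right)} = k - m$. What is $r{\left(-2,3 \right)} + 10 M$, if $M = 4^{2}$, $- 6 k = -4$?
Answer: $\frac{488}{3} \approx 162.67$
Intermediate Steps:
$k = \frac{2}{3}$ ($k = \left(- \frac{1}{6}\right) \left(-4\right) = \frac{2}{3} \approx 0.66667$)
$r{\left(m,V \right)} = \frac{2}{3} - m$
$M = 16$
$r{\left(-2,3 \right)} + 10 M = \left(\frac{2}{3} - -2\right) + 10 \cdot 16 = \left(\frac{2}{3} + 2\right) + 160 = \frac{8}{3} + 160 = \frac{488}{3}$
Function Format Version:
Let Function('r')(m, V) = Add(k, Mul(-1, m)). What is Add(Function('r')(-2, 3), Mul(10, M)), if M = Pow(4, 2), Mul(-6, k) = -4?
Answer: Rational(488, 3) ≈ 162.67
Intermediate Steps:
k = Rational(2, 3) (k = Mul(Rational(-1, 6), -4) = Rational(2, 3) ≈ 0.66667)
Function('r')(m, V) = Add(Rational(2, 3), Mul(-1, m))
M = 16
Add(Function('r')(-2, 3), Mul(10, M)) = Add(Add(Rational(2, 3), Mul(-1, -2)), Mul(10, 16)) = Add(Add(Rational(2, 3), 2), 160) = Add(Rational(8, 3), 160) = Rational(488, 3)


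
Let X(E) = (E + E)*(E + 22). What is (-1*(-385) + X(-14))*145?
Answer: 23345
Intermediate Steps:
X(E) = 2*E*(22 + E) (X(E) = (2*E)*(22 + E) = 2*E*(22 + E))
(-1*(-385) + X(-14))*145 = (-1*(-385) + 2*(-14)*(22 - 14))*145 = (385 + 2*(-14)*8)*145 = (385 - 224)*145 = 161*145 = 23345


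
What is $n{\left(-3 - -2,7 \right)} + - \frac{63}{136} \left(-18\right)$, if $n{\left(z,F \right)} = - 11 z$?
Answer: $\frac{1315}{68} \approx 19.338$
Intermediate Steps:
$n{\left(-3 - -2,7 \right)} + - \frac{63}{136} \left(-18\right) = - 11 \left(-3 - -2\right) + - \frac{63}{136} \left(-18\right) = - 11 \left(-3 + 2\right) + \left(-63\right) \frac{1}{136} \left(-18\right) = \left(-11\right) \left(-1\right) - - \frac{567}{68} = 11 + \frac{567}{68} = \frac{1315}{68}$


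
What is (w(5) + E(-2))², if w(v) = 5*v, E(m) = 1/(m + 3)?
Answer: 676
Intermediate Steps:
E(m) = 1/(3 + m)
(w(5) + E(-2))² = (5*5 + 1/(3 - 2))² = (25 + 1/1)² = (25 + 1)² = 26² = 676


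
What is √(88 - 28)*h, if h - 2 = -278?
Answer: -552*√15 ≈ -2137.9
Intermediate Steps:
h = -276 (h = 2 - 278 = -276)
√(88 - 28)*h = √(88 - 28)*(-276) = √60*(-276) = (2*√15)*(-276) = -552*√15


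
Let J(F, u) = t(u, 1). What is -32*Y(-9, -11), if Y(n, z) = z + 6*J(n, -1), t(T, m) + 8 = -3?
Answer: 2464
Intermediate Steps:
t(T, m) = -11 (t(T, m) = -8 - 3 = -11)
J(F, u) = -11
Y(n, z) = -66 + z (Y(n, z) = z + 6*(-11) = z - 66 = -66 + z)
-32*Y(-9, -11) = -32*(-66 - 11) = -32*(-77) = 2464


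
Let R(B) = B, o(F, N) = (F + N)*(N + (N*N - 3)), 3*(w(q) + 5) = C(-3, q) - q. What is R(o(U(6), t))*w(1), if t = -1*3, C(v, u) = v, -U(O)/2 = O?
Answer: 285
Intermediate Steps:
U(O) = -2*O
t = -3
w(q) = -6 - q/3 (w(q) = -5 + (-3 - q)/3 = -5 + (-1 - q/3) = -6 - q/3)
o(F, N) = (F + N)*(-3 + N + N²) (o(F, N) = (F + N)*(N + (N² - 3)) = (F + N)*(N + (-3 + N²)) = (F + N)*(-3 + N + N²))
R(o(U(6), t))*w(1) = ((-3)² + (-3)³ - (-6)*6 - 3*(-3) - 2*6*(-3) - 2*6*(-3)²)*(-6 - ⅓*1) = (9 - 27 - 3*(-12) + 9 - 12*(-3) - 12*9)*(-6 - ⅓) = (9 - 27 + 36 + 9 + 36 - 108)*(-19/3) = -45*(-19/3) = 285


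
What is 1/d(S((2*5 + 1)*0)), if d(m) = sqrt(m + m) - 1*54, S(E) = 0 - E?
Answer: -1/54 ≈ -0.018519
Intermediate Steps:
S(E) = -E
d(m) = -54 + sqrt(2)*sqrt(m) (d(m) = sqrt(2*m) - 54 = sqrt(2)*sqrt(m) - 54 = -54 + sqrt(2)*sqrt(m))
1/d(S((2*5 + 1)*0)) = 1/(-54 + sqrt(2)*sqrt(-(2*5 + 1)*0)) = 1/(-54 + sqrt(2)*sqrt(-(10 + 1)*0)) = 1/(-54 + sqrt(2)*sqrt(-11*0)) = 1/(-54 + sqrt(2)*sqrt(-1*0)) = 1/(-54 + sqrt(2)*sqrt(0)) = 1/(-54 + sqrt(2)*0) = 1/(-54 + 0) = 1/(-54) = -1/54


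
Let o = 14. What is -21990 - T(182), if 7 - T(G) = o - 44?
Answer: -22027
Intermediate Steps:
T(G) = 37 (T(G) = 7 - (14 - 44) = 7 - 1*(-30) = 7 + 30 = 37)
-21990 - T(182) = -21990 - 1*37 = -21990 - 37 = -22027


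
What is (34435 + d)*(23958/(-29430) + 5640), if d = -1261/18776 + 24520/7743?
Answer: 46162113493937274713/237700498680 ≈ 1.9420e+8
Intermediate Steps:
d = 450623597/145382568 (d = -1261*1/18776 + 24520*(1/7743) = -1261/18776 + 24520/7743 = 450623597/145382568 ≈ 3.0996)
(34435 + d)*(23958/(-29430) + 5640) = (34435 + 450623597/145382568)*(23958/(-29430) + 5640) = 5006699352677*(23958*(-1/29430) + 5640)/145382568 = 5006699352677*(-1331/1635 + 5640)/145382568 = (5006699352677/145382568)*(9220069/1635) = 46162113493937274713/237700498680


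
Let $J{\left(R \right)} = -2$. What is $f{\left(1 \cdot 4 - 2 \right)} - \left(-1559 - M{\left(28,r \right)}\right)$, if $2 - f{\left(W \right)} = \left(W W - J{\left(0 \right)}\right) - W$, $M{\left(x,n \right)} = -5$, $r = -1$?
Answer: $1552$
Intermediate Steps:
$f{\left(W \right)} = W - W^{2}$ ($f{\left(W \right)} = 2 - \left(\left(W W - -2\right) - W\right) = 2 - \left(\left(W^{2} + 2\right) - W\right) = 2 - \left(\left(2 + W^{2}\right) - W\right) = 2 - \left(2 + W^{2} - W\right) = W - W^{2}$)
$f{\left(1 \cdot 4 - 2 \right)} - \left(-1559 - M{\left(28,r \right)}\right) = \left(1 \cdot 4 - 2\right) \left(1 - \left(1 \cdot 4 - 2\right)\right) - \left(-1559 - -5\right) = \left(4 - 2\right) \left(1 - \left(4 - 2\right)\right) - \left(-1559 + 5\right) = 2 \left(1 - 2\right) - -1554 = 2 \left(1 - 2\right) + 1554 = 2 \left(-1\right) + 1554 = -2 + 1554 = 1552$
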